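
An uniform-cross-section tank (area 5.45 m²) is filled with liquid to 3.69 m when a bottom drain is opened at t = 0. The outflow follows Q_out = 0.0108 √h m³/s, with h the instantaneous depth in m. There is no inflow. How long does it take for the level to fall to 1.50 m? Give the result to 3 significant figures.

With no inflow, A dh/dt = −0.0108 √h.
This is separable: 2 d(√h)/dt = −0.0108/A, so √h = √h₀ − (0.0108/(2A)) t.
t = 2A(√h₀ − √h)/0.0108 = 2·5.45·(√3.69 − √1.50)/0.0108
  = 10.900 × (1.9209 − 1.2247) / 0.0108 = 702.64 s.

703 s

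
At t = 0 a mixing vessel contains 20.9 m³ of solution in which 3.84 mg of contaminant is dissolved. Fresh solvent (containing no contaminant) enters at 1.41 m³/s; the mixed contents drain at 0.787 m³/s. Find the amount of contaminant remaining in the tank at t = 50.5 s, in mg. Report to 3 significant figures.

Let m(t) be the amount of contaminant. Volume: V(t) = V₀ + (Q_in − Q_out) t = 20.9 + 0.62300 t; V(50.5) = 52.361 m³.
Solute balance: dm/dt = 0 − Q_out C = −Q_out m/V(t).
Separate: dm/m = −Q_out dt/V(t) ⇒ ln(m/m₀) = −(Q_out/(Q_in−Q_out)) ln(V/V₀).
m = m₀ (V₀/V)^(Q_out/(Q_in−Q_out)) = 3.84 × (20.9/52.361)^(1.2632) = 1.2036 mg.

1.20 mg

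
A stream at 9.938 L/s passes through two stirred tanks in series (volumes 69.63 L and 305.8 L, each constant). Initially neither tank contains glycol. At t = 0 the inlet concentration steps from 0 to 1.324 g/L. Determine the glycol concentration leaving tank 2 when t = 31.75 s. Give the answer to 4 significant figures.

Time constants: τᵢ = Vᵢ/Q for each well-mixed tank.
τ₁ = 69.63/9.938 = 7.00644 s; τ₂ = 305.8/9.938 = 30.7708 s.
Solving the cascade with C₁(0)=C₂(0)=0 gives C₂(t) = C_in[1 − (τ₁ e^(−t/τ₁) − τ₂ e^(−t/τ₂))/(τ₁ − τ₂)].
At t = 31.75: e^(−t/τ₁) = 0.0107640, e^(−t/τ₂) = 0.356357.
C₂ = 1.324·[1 − (7.00644·0.0107640 − 30.7708·0.356357)/(-23.7643)] = 1.324·0.541752 = 0.717280 g/L.

0.7173 g/L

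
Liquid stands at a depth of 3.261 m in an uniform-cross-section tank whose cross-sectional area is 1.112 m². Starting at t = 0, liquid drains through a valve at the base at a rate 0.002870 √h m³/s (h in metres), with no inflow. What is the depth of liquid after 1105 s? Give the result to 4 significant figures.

Unsteady balance on liquid volume: A dh/dt = −0.002870 √h.
Separate and integrate: 2(√h − √h₀) = −(0.002870/A) t.
√h = √3.261 − 0.002870·1105/(2·1.112) = 1.80582 − 1.42597 = 0.379857.
h = 0.379857² = 0.144291 m.

0.1443 m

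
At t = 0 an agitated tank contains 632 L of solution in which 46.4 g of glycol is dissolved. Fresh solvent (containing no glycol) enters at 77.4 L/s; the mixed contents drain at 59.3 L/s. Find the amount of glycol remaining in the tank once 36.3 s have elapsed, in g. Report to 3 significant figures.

4.49 g

Let m(t) be the amount of glycol. Volume: V(t) = V₀ + (Q_in − Q_out) t = 632 + 18.100 t; V(36.3) = 1289.0 L.
Solute balance: dm/dt = 0 − Q_out C = −Q_out m/V(t).
dm/m = −Q_out dt/(V₀ + 18.100 t); integrating gives ln(m/m₀) = −(Q_out/(Q_in−Q_out)) ln(V/V₀).
m = m₀ (V₀/V)^(Q_out/(Q_in−Q_out)) = 46.4 × (632/1289.0)^(3.2762) = 4.4913 g.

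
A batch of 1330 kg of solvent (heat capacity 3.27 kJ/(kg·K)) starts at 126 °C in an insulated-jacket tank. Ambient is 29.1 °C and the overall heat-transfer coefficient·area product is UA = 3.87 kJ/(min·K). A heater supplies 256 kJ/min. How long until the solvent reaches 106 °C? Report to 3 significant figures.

Heat balance on the well-mixed liquid: M c_p dT/dt = −UA(T − T_amb) + Q̇.
τ = M c_p/UA = 1123.8 min; T_ss = T_amb + Q̇/UA = 29.1 + 256/3.87 = 95.250 °C.
T(t) = T_ss + (T₀ − T_ss)e^(−t/τ); set T = 106:
t = −τ ln[(T − T_ss)/(T₀ − T_ss)] = −1123.8 · ln(0.34960) = 1181.1 min.

1180 min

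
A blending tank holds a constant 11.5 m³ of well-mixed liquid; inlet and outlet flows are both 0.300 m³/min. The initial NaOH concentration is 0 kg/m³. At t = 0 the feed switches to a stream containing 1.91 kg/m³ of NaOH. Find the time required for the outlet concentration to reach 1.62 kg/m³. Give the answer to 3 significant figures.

Mass balance on the solute (V constant): V dC/dt = Q(C_in − C), so τ = V/Q = 38.333 min.
C(t) = C_in + (C₀ − C_in) e^(−t/τ). Set C = 1.62 and solve for t:
e^(−t/τ) = (C − C_in)/(C₀ − C_in) = (1.62 − 1.91)/(0 − 1.91) = 0.15183
t = −τ ln(…) = 38.333 × 1.8850 = 72.257 min.

72.3 min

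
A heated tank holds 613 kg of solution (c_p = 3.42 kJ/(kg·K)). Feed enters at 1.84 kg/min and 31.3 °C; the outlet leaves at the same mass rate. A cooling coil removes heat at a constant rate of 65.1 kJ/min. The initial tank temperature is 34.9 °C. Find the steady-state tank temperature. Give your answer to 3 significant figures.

M c_p dT/dt = ṁ c_p (T_in − T) − Q̇.
At steady state dT/dt = 0 ⇒ T_ss = T_in − Q̇/(ṁ c_p) = 31.3 − 65.1/(1.84·3.42) = 20.955 °C.

21.0 °C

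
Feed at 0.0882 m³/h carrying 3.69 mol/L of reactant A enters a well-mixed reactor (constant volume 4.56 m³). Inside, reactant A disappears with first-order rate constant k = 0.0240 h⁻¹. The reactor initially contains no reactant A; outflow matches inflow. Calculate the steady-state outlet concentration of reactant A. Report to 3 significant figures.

Accumulation = in − out − consumed: V dC/dt = Q C_in − Q C − k V C.
Steady state (dC/dt = 0): C_ss = Q C_in/(Q + kV) = C_in/(1 + kV/Q).
C_ss = 0.0882·3.69/(0.0882 + 0.0240·4.56) = 0.32546/0.19764 = 1.6467 mol/L.

1.65 mol/L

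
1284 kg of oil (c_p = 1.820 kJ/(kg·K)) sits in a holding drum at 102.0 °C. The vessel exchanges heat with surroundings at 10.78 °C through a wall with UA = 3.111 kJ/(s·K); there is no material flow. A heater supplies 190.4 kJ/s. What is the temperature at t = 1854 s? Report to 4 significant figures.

74.53 °C

Energy balance: M c_p dT/dt = −UA(T − T_amb) + Q̇.
dT/dt = (T_ss − T)/τ with T_ss = T_amb + Q̇/UA = 10.78 + 190.4/3.111 = 71.9822 °C, τ = M c_p/UA = 1284·1.820/3.111 = 751.167 s.
Integrating: T(t) = T_ss + (T₀ − T_ss) e^(−t/τ).
T(1854) = 71.9822 + (30.0178)·0.0847406 = 74.5259 °C.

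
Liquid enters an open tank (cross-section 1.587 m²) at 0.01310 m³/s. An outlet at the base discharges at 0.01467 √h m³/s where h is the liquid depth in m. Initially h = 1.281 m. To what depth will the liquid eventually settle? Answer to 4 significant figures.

0.7974 m

Level balance: A dh/dt = 0.01310 − 0.01467 √h. Setting dh/dt = 0:
Q_in = 0.01467 √h_ss ⇒ √h_ss = 0.01310/0.01467 = 0.892979.
h_ss = 0.892979² = 0.797411 m. (Since h₀ = 1.281 m > h_ss, the level will fall toward this value.)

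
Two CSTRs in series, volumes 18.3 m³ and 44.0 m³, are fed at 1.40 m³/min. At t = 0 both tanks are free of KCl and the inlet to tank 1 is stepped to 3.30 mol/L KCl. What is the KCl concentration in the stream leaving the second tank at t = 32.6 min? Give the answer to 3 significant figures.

Time constants: τᵢ = Vᵢ/Q for each well-mixed tank.
τ₁ = 18.3/1.40 = 13.071 min; τ₂ = 44.0/1.40 = 31.429 min.
Solving the cascade with C₁(0)=C₂(0)=0 gives C₂(t) = C_in[1 − (τ₁ e^(−t/τ₁) − τ₂ e^(−t/τ₂))/(τ₁ − τ₂)].
At t = 32.6: e^(−t/τ₁) = 0.082580, e^(−t/τ₂) = 0.35442.
C₂ = 3.30·[1 − (13.071·0.082580 − 31.429·0.35442)/(-18.357)] = 3.30·0.45201 = 1.4916 mol/L.

1.49 mol/L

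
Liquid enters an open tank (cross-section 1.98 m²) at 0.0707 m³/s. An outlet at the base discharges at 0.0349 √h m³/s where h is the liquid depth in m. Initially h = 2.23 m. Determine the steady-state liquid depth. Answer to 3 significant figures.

4.10 m

Level balance: A dh/dt = 0.0707 − 0.0349 √h. Setting dh/dt = 0:
Q_in = 0.0349 √h_ss ⇒ √h_ss = 0.0707/0.0349 = 2.0258.
h_ss = 2.0258² = 4.1038 m. (Since h₀ = 2.23 m < h_ss, the level will rise toward this value.)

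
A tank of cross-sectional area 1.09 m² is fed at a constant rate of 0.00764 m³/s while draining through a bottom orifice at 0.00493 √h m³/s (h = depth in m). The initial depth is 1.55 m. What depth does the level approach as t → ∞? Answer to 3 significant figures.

2.40 m

A dh/dt = Q_in − 0.00493 √h. Steady state requires inflow = outflow:
Q_in = 0.00493 √h_ss ⇒ √h_ss = 0.00764/0.00493 = 1.5497.
h_ss = 1.5497² = 2.4016 m. (Since h₀ = 1.55 m < h_ss, the level will rise toward this value.)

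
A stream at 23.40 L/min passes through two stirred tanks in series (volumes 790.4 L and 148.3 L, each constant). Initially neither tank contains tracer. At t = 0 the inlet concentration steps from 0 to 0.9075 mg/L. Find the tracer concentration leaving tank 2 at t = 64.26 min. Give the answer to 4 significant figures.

Time constants: τᵢ = Vᵢ/Q for each well-mixed tank.
τ₁ = 790.4/23.40 = 33.7778 min; τ₂ = 148.3/23.40 = 6.33761 min.
Solving the cascade with C₁(0)=C₂(0)=0 gives C₂(t) = C_in[1 − (τ₁ e^(−t/τ₁) − τ₂ e^(−t/τ₂))/(τ₁ − τ₂)].
At t = 64.26: e^(−t/τ₁) = 0.149205, e^(−t/τ₂) = 3.94896e-05.
C₂ = 0.9075·[1 − (33.7778·0.149205 − 6.33761·3.94896e-05)/(27.4402)] = 0.9075·0.816344 = 0.740832 mg/L.

0.7408 mg/L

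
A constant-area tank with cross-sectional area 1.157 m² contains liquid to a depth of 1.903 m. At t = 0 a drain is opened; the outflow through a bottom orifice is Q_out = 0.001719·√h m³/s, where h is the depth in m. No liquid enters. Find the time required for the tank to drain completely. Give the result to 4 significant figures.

A dh/dt = −Q_out = −0.001719 √h.
∫ h^(−1/2) dh = −(0.001719/A) ∫ dt, giving 2√h = 2√h₀ − (0.001719/A) t.
Tank is empty when √h = 0: t_empty = 2A√h₀/0.001719.
t_empty = 2·1.157·√1.903/0.001719 = 2.31400·1.37949/0.001719 = 1856.98 s.

1857 s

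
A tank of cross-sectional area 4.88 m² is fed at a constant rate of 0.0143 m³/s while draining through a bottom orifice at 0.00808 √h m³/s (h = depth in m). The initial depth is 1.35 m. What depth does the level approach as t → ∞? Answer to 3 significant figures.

3.13 m

Level balance: A dh/dt = 0.0143 − 0.00808 √h. Setting dh/dt = 0:
Q_in = 0.00808 √h_ss ⇒ √h_ss = 0.0143/0.00808 = 1.7698.
h_ss = 1.7698² = 3.1322 m. (Since h₀ = 1.35 m < h_ss, the level will rise toward this value.)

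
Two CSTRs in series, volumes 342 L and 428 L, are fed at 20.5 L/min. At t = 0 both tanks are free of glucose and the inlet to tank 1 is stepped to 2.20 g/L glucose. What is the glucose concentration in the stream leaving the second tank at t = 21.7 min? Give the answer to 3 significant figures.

Time constants: τᵢ = Vᵢ/Q for each well-mixed tank.
τ₁ = 342/20.5 = 16.683 min; τ₂ = 428/20.5 = 20.878 min.
Tank 1: C₁ = C_in(1 − e^(−t/τ₁)). Tank 2 (τ₁ ≠ τ₂): C₂ = C_in[1 − (τ₁ e^(−t/τ₁) − τ₂ e^(−t/τ₂))/(τ₁ − τ₂)].
At t = 21.7: e^(−t/τ₁) = 0.27233, e^(−t/τ₂) = 0.35368.
C₂ = 2.20·[1 − (16.683·0.27233 − 20.878·0.35368)/(-4.1951)] = 2.20·0.32283 = 0.71023 g/L.

0.710 g/L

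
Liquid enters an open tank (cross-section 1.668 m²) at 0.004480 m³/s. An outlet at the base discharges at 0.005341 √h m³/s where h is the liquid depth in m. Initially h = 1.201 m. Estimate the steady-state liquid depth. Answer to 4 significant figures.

0.7036 m

Level balance: A dh/dt = 0.004480 − 0.005341 √h. Setting dh/dt = 0:
Q_in = 0.005341 √h_ss ⇒ √h_ss = 0.004480/0.005341 = 0.838794.
h_ss = 0.838794² = 0.703576 m. (Since h₀ = 1.201 m > h_ss, the level will fall toward this value.)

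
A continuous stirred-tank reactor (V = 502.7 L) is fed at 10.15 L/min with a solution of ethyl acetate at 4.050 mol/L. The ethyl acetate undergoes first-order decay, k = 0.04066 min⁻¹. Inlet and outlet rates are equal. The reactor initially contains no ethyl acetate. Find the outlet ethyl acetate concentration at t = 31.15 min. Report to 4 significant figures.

1.142 mol/L

Accumulation = in − out − consumed: V dC/dt = Q C_in − Q C − k V C.
This is linear with rate a = Q/V + k = 0.0608510 min⁻¹.
C_ss = Q C_in/(Q + kV) = 1.34383 mol/L; C(t) = C_ss + (C₀ − C_ss) e^(−a t).
C(31.15) = 1.34383 + (-1.34383)·e^(−0.0608510·31.15) = 1.34383 + (-1.34383)·0.150242 = 1.14193 mol/L.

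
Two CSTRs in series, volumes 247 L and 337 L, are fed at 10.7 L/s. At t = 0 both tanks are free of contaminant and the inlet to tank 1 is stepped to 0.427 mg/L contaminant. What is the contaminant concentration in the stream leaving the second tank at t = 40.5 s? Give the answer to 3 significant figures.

Species balance on tank i: dCᵢ/dt = (Cᵢ₋₁ − Cᵢ)/τᵢ with τᵢ = Vᵢ/Q.
τ₁ = 247/10.7 = 23.084 s; τ₂ = 337/10.7 = 31.495 s.
Solving the cascade with C₁(0)=C₂(0)=0 gives C₂(t) = C_in[1 − (τ₁ e^(−t/τ₁) − τ₂ e^(−t/τ₂))/(τ₁ − τ₂)].
At t = 40.5: e^(−t/τ₁) = 0.17300, e^(−t/τ₂) = 0.27640.
C₂ = 0.427·[1 − (23.084·0.17300 − 31.495·0.27640)/(-8.4112)] = 0.427·0.43983 = 0.18781 mg/L.

0.188 mg/L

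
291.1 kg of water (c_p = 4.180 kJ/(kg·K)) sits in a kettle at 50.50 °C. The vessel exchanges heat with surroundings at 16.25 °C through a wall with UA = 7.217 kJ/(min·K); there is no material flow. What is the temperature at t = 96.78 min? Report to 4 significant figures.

35.54 °C

Lumped-capacitance energy balance: M c_p dT/dt = UA(T_amb − T).
dT/dt = (T_ss − T)/τ with T_ss = T_amb = 16.2500 °C, τ = M c_p/UA = 291.1·4.180/7.217 = 168.602 min.
This is linear first-order; T(t) = T_ss + (T₀ − T_ss) e^(−t/τ).
T(96.78) = 16.2500 + (34.2500)·0.563259 = 35.5416 °C.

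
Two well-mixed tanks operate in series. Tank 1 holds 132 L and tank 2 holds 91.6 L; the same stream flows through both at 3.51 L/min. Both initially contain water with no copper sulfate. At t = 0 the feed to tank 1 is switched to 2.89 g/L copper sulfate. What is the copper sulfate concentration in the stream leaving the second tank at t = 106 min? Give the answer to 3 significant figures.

2.44 g/L

Time constants: τᵢ = Vᵢ/Q for each well-mixed tank.
τ₁ = 132/3.51 = 37.607 min; τ₂ = 91.6/3.51 = 26.097 min.
Tank 1: C₁ = C_in(1 − e^(−t/τ₁)). Tank 2 (τ₁ ≠ τ₂): C₂ = C_in[1 − (τ₁ e^(−t/τ₁) − τ₂ e^(−t/τ₂))/(τ₁ − τ₂)].
At t = 106: e^(−t/τ₁) = 0.059687, e^(−t/τ₂) = 0.017218.
C₂ = 2.89·[1 − (37.607·0.059687 − 26.097·0.017218)/(11.510)] = 2.89·0.84402 = 2.4392 g/L.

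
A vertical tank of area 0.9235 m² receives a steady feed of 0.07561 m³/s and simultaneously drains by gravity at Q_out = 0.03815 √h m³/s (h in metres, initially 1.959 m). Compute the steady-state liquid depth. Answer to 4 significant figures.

3.928 m

A dh/dt = Q_in − 0.03815 √h. Steady state requires inflow = outflow:
Q_in = 0.03815 √h_ss ⇒ √h_ss = 0.07561/0.03815 = 1.98191.
h_ss = 1.98191² = 3.92798 m. (Since h₀ = 1.959 m < h_ss, the level will rise toward this value.)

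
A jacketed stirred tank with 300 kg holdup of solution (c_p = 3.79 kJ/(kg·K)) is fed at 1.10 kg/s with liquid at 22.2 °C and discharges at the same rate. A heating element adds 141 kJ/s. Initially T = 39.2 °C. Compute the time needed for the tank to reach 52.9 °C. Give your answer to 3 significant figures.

459 s

Unsteady energy balance on the tank contents: M c_p dT/dt = ṁ c_p (T_in − T) + 141.
τ = M/ṁ = 272.73 s; T_ss = T_in + Q̇/(ṁ c_p) = 56.021 °C.
T(t) = T_ss + (T₀ − T_ss) e^(−t/τ). Set T = 52.9:
e^(−t/τ) = (52.9 − 56.021)/(39.2 − 56.021) = 0.18554
t = −272.73 · ln(0.18554) = 459.40 s.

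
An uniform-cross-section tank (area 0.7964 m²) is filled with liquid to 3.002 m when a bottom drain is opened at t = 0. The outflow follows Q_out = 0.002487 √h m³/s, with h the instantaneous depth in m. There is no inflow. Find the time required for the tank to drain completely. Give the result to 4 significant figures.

Mass balance (ρ constant): A dh/dt = −0.002487 √h.
This is separable: 2 d(√h)/dt = −0.002487/A, so √h = √h₀ − (0.002487/(2A)) t.
Tank is empty when √h = 0: t_empty = 2A√h₀/0.002487.
t_empty = 2·0.7964·√3.002/0.002487 = 1.59280·1.73263/0.002487 = 1109.66 s.

1110 s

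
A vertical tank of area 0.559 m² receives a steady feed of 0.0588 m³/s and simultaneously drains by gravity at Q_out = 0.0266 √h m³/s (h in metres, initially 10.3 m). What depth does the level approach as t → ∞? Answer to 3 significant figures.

4.89 m

A dh/dt = Q_in − 0.0266 √h. Steady state requires inflow = outflow:
Q_in = 0.0266 √h_ss ⇒ √h_ss = 0.0588/0.0266 = 2.2105.
h_ss = 2.2105² = 4.8864 m. (Since h₀ = 10.3 m > h_ss, the level will fall toward this value.)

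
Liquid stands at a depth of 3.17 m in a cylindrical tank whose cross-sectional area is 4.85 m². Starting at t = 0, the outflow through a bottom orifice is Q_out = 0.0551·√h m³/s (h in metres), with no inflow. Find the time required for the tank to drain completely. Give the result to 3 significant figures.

313 s

Volume balance on the tank: A dh/dt = −0.0551 √h.
Separate and integrate: 2(√h − √h₀) = −(0.0551/A) t.
Tank is empty when √h = 0: t_empty = 2A√h₀/0.0551.
t_empty = 2·4.85·√3.17/0.0551 = 9.7000·1.7804/0.0551 = 313.44 s.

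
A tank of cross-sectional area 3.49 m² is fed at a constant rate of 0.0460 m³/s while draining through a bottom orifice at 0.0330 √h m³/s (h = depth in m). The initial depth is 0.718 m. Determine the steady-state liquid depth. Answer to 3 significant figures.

Mass balance (ρ constant): A dh/dt = Q_in − 0.0330 √h. At steady state dh/dt = 0:
Q_in = 0.0330 √h_ss ⇒ √h_ss = 0.0460/0.0330 = 1.3939.
h_ss = 1.3939² = 1.9431 m. (Since h₀ = 0.718 m < h_ss, the level will rise toward this value.)

1.94 m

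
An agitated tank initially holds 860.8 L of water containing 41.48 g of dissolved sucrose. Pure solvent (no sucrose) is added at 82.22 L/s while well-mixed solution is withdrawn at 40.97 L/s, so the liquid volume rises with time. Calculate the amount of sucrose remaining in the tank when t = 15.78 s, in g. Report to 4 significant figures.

23.71 g

Total volume: dV/dt = Q_in − Q_out = 41.2500 L/s, so V(t) = 860.8 + 41.2500 t and V(15.78) = 1511.72 L.
Solute balance: dm/dt = 0 − Q_out C = −Q_out m/V(t).
dm/m = −Q_out dt/(V₀ + 41.2500 t); integrating gives ln(m/m₀) = −(Q_out/(Q_in−Q_out)) ln(V/V₀).
m = m₀ (V₀/V)^(Q_out/(Q_in−Q_out)) = 41.48 × (860.8/1511.72)^(0.993212) = 23.7098 g.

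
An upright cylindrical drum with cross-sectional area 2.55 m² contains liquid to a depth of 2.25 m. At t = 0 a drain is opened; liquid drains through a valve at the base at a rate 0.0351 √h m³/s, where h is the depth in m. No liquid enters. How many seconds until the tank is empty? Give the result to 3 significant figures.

218 s

Volume balance on the tank: A dh/dt = −0.0351 √h.
∫ h^(−1/2) dh = −(0.0351/A) ∫ dt, giving 2√h = 2√h₀ − (0.0351/A) t.
Set h = 0: 2√h₀ = (0.0351/A) t_empty ⇒ t_empty = 2A√h₀/0.0351.
t_empty = 2·2.55·√2.25/0.0351 = 5.1000·1.5000/0.0351 = 217.95 s.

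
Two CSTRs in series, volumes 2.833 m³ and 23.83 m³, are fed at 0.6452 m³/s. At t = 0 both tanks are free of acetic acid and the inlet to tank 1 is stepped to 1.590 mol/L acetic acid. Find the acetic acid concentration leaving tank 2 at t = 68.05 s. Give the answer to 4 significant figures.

1.304 mol/L

Species balance on tank i: dCᵢ/dt = (Cᵢ₋₁ − Cᵢ)/τᵢ with τᵢ = Vᵢ/Q.
τ₁ = 2.833/0.6452 = 4.39089 s; τ₂ = 23.83/0.6452 = 36.9343 s.
Solving the cascade with C₁(0)=C₂(0)=0 gives C₂(t) = C_in[1 − (τ₁ e^(−t/τ₁) − τ₂ e^(−t/τ₂))/(τ₁ − τ₂)].
At t = 68.05: e^(−t/τ₁) = 1.85909e-07, e^(−t/τ₂) = 0.158427.
C₂ = 1.590·[1 − (4.39089·1.85909e-07 − 36.9343·0.158427)/(-32.5434)] = 1.590·0.820197 = 1.30411 mol/L.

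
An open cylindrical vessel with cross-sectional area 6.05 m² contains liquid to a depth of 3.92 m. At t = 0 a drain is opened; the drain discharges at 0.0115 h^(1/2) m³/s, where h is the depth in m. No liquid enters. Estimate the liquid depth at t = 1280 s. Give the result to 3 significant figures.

0.583 m

Volume balance on the tank: A dh/dt = −0.0115 √h.
∫ h^(−1/2) dh = −(0.0115/A) ∫ dt, giving 2√h = 2√h₀ − (0.0115/A) t.
√h = √3.92 − 0.0115·1280/(2·6.05) = 1.9799 − 1.2165 = 0.76337.
h = 0.76337² = 0.58273 m.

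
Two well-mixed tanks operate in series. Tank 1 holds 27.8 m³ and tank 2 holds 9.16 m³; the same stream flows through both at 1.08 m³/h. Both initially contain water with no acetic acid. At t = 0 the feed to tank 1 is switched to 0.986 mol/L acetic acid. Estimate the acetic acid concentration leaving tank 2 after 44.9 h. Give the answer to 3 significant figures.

Time constants: τᵢ = Vᵢ/Q for each well-mixed tank.
τ₁ = 27.8/1.08 = 25.741 h; τ₂ = 9.16/1.08 = 8.4815 h.
Tank 1: C₁ = C_in(1 − e^(−t/τ₁)). Tank 2 (τ₁ ≠ τ₂): C₂ = C_in[1 − (τ₁ e^(−t/τ₁) − τ₂ e^(−t/τ₂))/(τ₁ − τ₂)].
At t = 44.9: e^(−t/τ₁) = 0.17476, e^(−t/τ₂) = 0.0050222.
C₂ = 0.986·[1 − (25.741·0.17476 − 8.4815·0.0050222)/(17.259)] = 0.986·0.74182 = 0.73144 mol/L.

0.731 mol/L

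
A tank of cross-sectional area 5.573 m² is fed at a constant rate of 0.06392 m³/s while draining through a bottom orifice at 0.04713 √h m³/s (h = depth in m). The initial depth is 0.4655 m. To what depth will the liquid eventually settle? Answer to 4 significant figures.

1.839 m

A dh/dt = Q_in − 0.04713 √h. Steady state requires inflow = outflow:
Q_in = 0.04713 √h_ss ⇒ √h_ss = 0.06392/0.04713 = 1.35625.
h_ss = 1.35625² = 1.83941 m. (Since h₀ = 0.4655 m < h_ss, the level will rise toward this value.)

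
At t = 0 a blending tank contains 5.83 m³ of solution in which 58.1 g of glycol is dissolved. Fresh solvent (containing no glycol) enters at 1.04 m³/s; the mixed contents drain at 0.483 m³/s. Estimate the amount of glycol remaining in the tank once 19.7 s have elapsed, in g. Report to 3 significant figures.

Let m(t) be the amount of glycol. Volume: V(t) = V₀ + (Q_in − Q_out) t = 5.83 + 0.55700 t; V(19.7) = 16.803 m³.
Solute balance: dm/dt = 0 − Q_out C = −Q_out m/V(t).
dm/m = −Q_out dt/(V₀ + 0.55700 t); integrating gives ln(m/m₀) = −(Q_out/(Q_in−Q_out)) ln(V/V₀).
m = m₀ (V₀/V)^(Q_out/(Q_in−Q_out)) = 58.1 × (5.83/16.803)^(0.86715) = 23.203 g.

23.2 g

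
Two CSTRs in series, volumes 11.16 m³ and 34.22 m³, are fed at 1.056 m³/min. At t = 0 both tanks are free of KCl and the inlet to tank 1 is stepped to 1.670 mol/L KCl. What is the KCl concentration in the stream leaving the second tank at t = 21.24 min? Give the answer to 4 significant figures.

0.4916 mol/L

Each tank obeys Vᵢ dCᵢ/dt = Q(Cᵢ₋₁ − Cᵢ), so τᵢ = Vᵢ/Q.
τ₁ = 11.16/1.056 = 10.5682 min; τ₂ = 34.22/1.056 = 32.4053 min.
Solving the cascade with C₁(0)=C₂(0)=0 gives C₂(t) = C_in[1 − (τ₁ e^(−t/τ₁) − τ₂ e^(−t/τ₂))/(τ₁ − τ₂)].
At t = 21.24: e^(−t/τ₁) = 0.134015, e^(−t/τ₂) = 0.519209.
C₂ = 1.670·[1 − (10.5682·0.134015 − 32.4053·0.519209)/(-21.8371)] = 1.670·0.294374 = 0.491604 mol/L.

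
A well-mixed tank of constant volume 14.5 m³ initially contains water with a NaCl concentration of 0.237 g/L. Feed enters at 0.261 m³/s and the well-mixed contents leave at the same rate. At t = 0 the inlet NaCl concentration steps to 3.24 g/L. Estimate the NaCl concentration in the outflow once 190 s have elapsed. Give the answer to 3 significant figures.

3.14 g/L

Accumulation = in − out for the solute gives V dC/dt = Q(C_in − C).
So dC/dt = (C_in − C)/τ with τ = V/Q = 14.5/0.261 = 55.556 s.
C approaches C_in exponentially: C(t) = C_in + (C₀ − C_in) e^(−t/τ).
C(190) = 3.24 + (0.237 − 3.24)·e^(−190/55.556) = 3.24 + (-3.0030)·0.032712 = 3.1418 g/L.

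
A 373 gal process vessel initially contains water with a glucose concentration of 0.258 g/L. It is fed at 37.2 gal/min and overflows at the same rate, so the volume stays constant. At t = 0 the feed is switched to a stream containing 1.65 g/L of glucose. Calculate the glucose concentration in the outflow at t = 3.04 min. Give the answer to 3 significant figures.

0.622 g/L

Unsteady species balance (constant V, well mixed): V dC/dt = Q(C_in − C).
Rewrite as dC/dt + C/τ = C_in/τ, τ = V/Q = 10.027 min.
Integrating: C(t) = C_in + (C₀ − C_in) e^(−t/τ).
C(3.04) = 1.65 + (0.258 − 1.65)·e^(−3.04/10.027) = 1.65 + (-1.3920)·0.73846 = 0.62206 g/L.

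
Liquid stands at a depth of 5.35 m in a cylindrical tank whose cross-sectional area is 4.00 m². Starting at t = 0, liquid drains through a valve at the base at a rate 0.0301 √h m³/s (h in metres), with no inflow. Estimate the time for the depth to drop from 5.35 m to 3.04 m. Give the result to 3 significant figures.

With no inflow, A dh/dt = −0.0301 √h.
Separate and integrate: 2(√h − √h₀) = −(0.0301/A) t.
t = 2A(√h₀ − √h)/0.0301 = 2·4.00·(√5.35 − √3.04)/0.0301
  = 8.0000 × (2.3130 − 1.7436) / 0.0301 = 151.35 s.

151 s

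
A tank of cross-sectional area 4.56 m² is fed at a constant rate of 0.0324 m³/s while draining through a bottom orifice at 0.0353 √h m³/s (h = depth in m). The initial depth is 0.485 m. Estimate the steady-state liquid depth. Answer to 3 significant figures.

0.842 m

Level balance: A dh/dt = 0.0324 − 0.0353 √h. Setting dh/dt = 0:
Q_in = 0.0353 √h_ss ⇒ √h_ss = 0.0324/0.0353 = 0.91785.
h_ss = 0.91785² = 0.84244 m. (Since h₀ = 0.485 m < h_ss, the level will rise toward this value.)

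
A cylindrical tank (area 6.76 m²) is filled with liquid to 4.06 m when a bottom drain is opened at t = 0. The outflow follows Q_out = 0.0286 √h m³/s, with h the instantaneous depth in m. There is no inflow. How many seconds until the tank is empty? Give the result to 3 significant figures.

With no inflow, A dh/dt = −0.0286 √h.
This is separable: 2 d(√h)/dt = −0.0286/A, so √h = √h₀ − (0.0286/(2A)) t.
Set h = 0: 2√h₀ = (0.0286/A) t_empty ⇒ t_empty = 2A√h₀/0.0286.
t_empty = 2·6.76·√4.06/0.0286 = 13.520·2.0149/0.0286 = 952.52 s.

953 s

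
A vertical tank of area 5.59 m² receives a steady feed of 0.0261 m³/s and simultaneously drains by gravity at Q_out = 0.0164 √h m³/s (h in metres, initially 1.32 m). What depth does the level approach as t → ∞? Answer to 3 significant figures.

Mass balance (ρ constant): A dh/dt = Q_in − 0.0164 √h. At steady state dh/dt = 0:
Q_in = 0.0164 √h_ss ⇒ √h_ss = 0.0261/0.0164 = 1.5915.
h_ss = 1.5915² = 2.5328 m. (Since h₀ = 1.32 m < h_ss, the level will rise toward this value.)

2.53 m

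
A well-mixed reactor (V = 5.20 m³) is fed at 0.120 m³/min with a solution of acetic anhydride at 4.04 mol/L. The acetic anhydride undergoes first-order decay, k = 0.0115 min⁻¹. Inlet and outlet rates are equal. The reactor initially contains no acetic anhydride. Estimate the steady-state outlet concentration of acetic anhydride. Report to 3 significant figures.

2.70 mol/L

Species balance: V dC/dt = Q C_in − Q C − k V C.
At steady state: 0 = Q C_in − (Q + kV) C_ss, so C_ss = Q C_in/(Q + kV).
C_ss = 0.120·4.04/(0.120 + 0.0115·5.20) = 0.48480/0.17980 = 2.6963 mol/L.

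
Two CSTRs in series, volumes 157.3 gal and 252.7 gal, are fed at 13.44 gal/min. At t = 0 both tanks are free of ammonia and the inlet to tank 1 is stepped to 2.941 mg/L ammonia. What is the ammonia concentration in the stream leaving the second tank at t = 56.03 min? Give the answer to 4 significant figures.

Time constants: τᵢ = Vᵢ/Q for each well-mixed tank.
τ₁ = 157.3/13.44 = 11.7039 min; τ₂ = 252.7/13.44 = 18.8021 min.
Solving the cascade with C₁(0)=C₂(0)=0 gives C₂(t) = C_in[1 − (τ₁ e^(−t/τ₁) − τ₂ e^(−t/τ₂))/(τ₁ − τ₂)].
At t = 56.03: e^(−t/τ₁) = 0.00833488, e^(−t/τ₂) = 0.0507934.
C₂ = 2.941·[1 − (11.7039·0.00833488 − 18.8021·0.0507934)/(-7.09821)] = 2.941·0.879199 = 2.58572 mg/L.

2.586 mg/L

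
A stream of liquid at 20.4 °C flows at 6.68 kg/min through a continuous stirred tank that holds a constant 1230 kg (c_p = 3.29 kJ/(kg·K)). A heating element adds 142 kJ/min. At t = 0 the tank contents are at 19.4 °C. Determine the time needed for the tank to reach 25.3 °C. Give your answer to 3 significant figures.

288 min

M c_p dT/dt = ṁ c_p (T_in − T) + Q̇.
τ = M/ṁ = 184.13 min; T_ss = T_in + Q̇/(ṁ c_p) = 26.861 °C.
T(t) = T_ss + (T₀ − T_ss) e^(−t/τ). Set T = 25.3:
e^(−t/τ) = (25.3 − 26.861)/(19.4 − 26.861) = 0.20925
t = −184.13 · ln(0.20925) = 288.03 min.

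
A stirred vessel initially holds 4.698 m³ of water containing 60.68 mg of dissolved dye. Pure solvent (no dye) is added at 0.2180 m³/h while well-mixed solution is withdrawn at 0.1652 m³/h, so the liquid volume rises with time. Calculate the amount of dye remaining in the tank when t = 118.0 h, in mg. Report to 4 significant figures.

Let m(t) be the amount of dye. Volume: V(t) = V₀ + (Q_in − Q_out) t = 4.698 + 0.0528000 t; V(118.0) = 10.9284 m³.
Solute balance: dm/dt = 0 − Q_out C = −Q_out m/V(t).
Separate: dm/m = −Q_out dt/V(t) ⇒ ln(m/m₀) = −(Q_out/(Q_in−Q_out)) ln(V/V₀).
m = m₀ (V₀/V)^(Q_out/(Q_in−Q_out)) = 60.68 × (4.698/10.9284)^(3.12879) = 4.32410 mg.

4.324 mg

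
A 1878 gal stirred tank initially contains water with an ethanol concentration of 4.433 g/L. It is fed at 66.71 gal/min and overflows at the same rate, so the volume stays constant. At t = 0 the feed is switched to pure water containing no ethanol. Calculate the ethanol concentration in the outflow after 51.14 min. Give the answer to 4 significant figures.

Species balance on the tank: V dC/dt = Q(C_in − C).
Time constant τ = V/Q = 1878/66.71 = 28.1517 min.
Integrating: C(t) = C_in + (C₀ − C_in) e^(−t/τ).
C(51.14) = 0 + (4.433 − 0)·e^(−51.14/28.1517) = 0 + (4.43300)·0.162580 = 0.720716 g/L.

0.7207 g/L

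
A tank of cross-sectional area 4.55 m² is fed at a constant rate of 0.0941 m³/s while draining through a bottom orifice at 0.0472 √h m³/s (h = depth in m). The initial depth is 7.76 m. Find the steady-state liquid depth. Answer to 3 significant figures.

3.97 m

Level balance: A dh/dt = 0.0941 − 0.0472 √h. Setting dh/dt = 0:
Q_in = 0.0472 √h_ss ⇒ √h_ss = 0.0941/0.0472 = 1.9936.
h_ss = 1.9936² = 3.9746 m. (Since h₀ = 7.76 m > h_ss, the level will fall toward this value.)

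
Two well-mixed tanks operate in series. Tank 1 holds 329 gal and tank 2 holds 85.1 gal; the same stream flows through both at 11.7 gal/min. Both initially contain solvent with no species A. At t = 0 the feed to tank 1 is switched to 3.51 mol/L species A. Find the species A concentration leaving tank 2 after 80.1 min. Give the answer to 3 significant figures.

3.24 mol/L

Time constants: τᵢ = Vᵢ/Q for each well-mixed tank.
τ₁ = 329/11.7 = 28.120 min; τ₂ = 85.1/11.7 = 7.2735 min.
Solving the cascade with C₁(0)=C₂(0)=0 gives C₂(t) = C_in[1 − (τ₁ e^(−t/τ₁) − τ₂ e^(−t/τ₂))/(τ₁ − τ₂)].
At t = 80.1: e^(−t/τ₁) = 0.057929, e^(−t/τ₂) = 1.6493e-05.
C₂ = 3.51·[1 − (28.120·0.057929 − 7.2735·1.6493e-05)/(20.846)] = 3.51·0.92186 = 3.2357 mol/L.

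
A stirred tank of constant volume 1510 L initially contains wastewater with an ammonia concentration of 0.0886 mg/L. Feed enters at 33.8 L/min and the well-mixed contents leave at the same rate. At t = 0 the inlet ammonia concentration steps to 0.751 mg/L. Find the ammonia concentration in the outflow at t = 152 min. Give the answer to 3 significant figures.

0.729 mg/L

Accumulation = in − out for the solute gives V dC/dt = Q(C_in − C).
Rewrite as dC/dt + C/τ = C_in/τ, τ = V/Q = 44.675 min.
This is linear first-order; C(t) = C_in + (C₀ − C_in) e^(−t/τ).
C(152) = 0.751 + (0.0886 − 0.751)·e^(−152/44.675) = 0.751 + (-0.66240)·0.033294 = 0.72895 mg/L.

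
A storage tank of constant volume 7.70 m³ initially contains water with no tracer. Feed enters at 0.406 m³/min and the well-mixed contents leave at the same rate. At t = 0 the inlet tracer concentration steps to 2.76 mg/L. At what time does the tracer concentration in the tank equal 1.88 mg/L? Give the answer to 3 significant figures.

Species balance: V dC/dt = Q(C_in − C) ⇒ τ = V/Q = 18.966 min.
C(t) = C_in + (C₀ − C_in) e^(−t/τ). Set C = 1.88 and solve for t:
e^(−t/τ) = (C − C_in)/(C₀ − C_in) = (1.88 − 2.76)/(0 − 2.76) = 0.31884
t = −τ ln(…) = 18.966 × 1.1431 = 21.679 min.

21.7 min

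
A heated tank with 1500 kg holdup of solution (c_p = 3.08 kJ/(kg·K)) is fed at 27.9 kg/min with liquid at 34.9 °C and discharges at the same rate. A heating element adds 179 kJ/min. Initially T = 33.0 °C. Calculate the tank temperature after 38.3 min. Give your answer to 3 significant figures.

Energy balance: M c_p dT/dt = ṁ c_p (T_in − T) + 179.
τ = M/ṁ = 53.763 min; T_ss = T_in + Q̇/(ṁ c_p) = 34.9 + 179/(27.9·3.08) = 36.983 °C.
This is linear first-order; T(t) = T_ss + (T₀ − T_ss) e^(−t/τ).
T(38.3) = 36.983 + (-3.9830)·e^(−38.3/53.763) = 36.983 + (-3.9830)·0.49048 = 35.029 °C.

35.0 °C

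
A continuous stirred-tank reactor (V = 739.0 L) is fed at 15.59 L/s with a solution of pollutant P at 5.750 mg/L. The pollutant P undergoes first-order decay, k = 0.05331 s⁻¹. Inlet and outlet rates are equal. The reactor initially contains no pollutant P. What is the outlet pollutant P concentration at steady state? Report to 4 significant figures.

V dC/dt = Q(C_in − C) − k V C.
At steady state: 0 = Q C_in − (Q + kV) C_ss, so C_ss = Q C_in/(Q + kV).
C_ss = 15.59·5.750/(15.59 + 0.05331·739.0) = 89.6425/54.9861 = 1.63028 mg/L.

1.630 mg/L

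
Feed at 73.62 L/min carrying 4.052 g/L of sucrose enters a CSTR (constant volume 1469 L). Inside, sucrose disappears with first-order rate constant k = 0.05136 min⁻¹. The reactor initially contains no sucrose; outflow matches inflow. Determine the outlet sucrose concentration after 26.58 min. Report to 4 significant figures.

Accumulation = in − out − consumed: V dC/dt = Q C_in − Q C − k V C.
dC/dt = (Q/V) C_in − (Q/V + k) C; effective rate a = Q/V + k = 0.0501157 + 0.05136 = 0.101476 min⁻¹.
C_ss = Q C_in/(Q + kV) = 2.00116 g/L; C(t) = C_ss + (C₀ − C_ss) e^(−a t).
C(26.58) = 2.00116 + (-2.00116)·e^(−0.101476·26.58) = 2.00116 + (-2.00116)·0.0673923 = 1.86630 g/L.

1.866 g/L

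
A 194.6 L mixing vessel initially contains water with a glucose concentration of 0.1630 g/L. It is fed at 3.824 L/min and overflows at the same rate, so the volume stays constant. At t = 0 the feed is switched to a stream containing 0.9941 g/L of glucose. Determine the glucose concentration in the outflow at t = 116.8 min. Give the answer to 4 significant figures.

0.9104 g/L

Unsteady species balance (constant V, well mixed): V dC/dt = Q(C_in − C).
Time constant τ = V/Q = 194.6/3.824 = 50.8891 min.
C approaches C_in exponentially: C(t) = C_in + (C₀ − C_in) e^(−t/τ).
C(116.8) = 0.9941 + (0.1630 − 0.9941)·e^(−116.8/50.8891) = 0.9941 + (-0.831100)·0.100743 = 0.910373 g/L.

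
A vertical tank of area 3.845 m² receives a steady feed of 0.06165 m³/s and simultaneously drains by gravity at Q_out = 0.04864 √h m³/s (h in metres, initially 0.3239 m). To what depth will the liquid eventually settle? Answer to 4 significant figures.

Level balance: A dh/dt = 0.06165 − 0.04864 √h. Setting dh/dt = 0:
Q_in = 0.04864 √h_ss ⇒ √h_ss = 0.06165/0.04864 = 1.26748.
h_ss = 1.26748² = 1.60649 m. (Since h₀ = 0.3239 m < h_ss, the level will rise toward this value.)

1.606 m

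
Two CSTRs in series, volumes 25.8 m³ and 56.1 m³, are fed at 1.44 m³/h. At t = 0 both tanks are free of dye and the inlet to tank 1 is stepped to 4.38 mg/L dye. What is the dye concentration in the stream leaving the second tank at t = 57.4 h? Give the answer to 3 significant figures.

2.67 mg/L

Each tank obeys Vᵢ dCᵢ/dt = Q(Cᵢ₋₁ − Cᵢ), so τᵢ = Vᵢ/Q.
τ₁ = 25.8/1.44 = 17.917 h; τ₂ = 56.1/1.44 = 38.958 h.
Solving the cascade with C₁(0)=C₂(0)=0 gives C₂(t) = C_in[1 − (τ₁ e^(−t/τ₁) − τ₂ e^(−t/τ₂))/(τ₁ − τ₂)].
At t = 57.4: e^(−t/τ₁) = 0.040611, e^(−t/τ₂) = 0.22915.
C₂ = 4.38·[1 − (17.917·0.040611 − 38.958·0.22915)/(-21.042)] = 4.38·0.61031 = 2.6731 mg/L.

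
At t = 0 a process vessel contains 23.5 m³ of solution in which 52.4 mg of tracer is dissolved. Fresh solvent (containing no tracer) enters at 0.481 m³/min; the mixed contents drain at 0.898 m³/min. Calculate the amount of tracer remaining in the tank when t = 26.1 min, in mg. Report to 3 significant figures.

Total volume: dV/dt = Q_in − Q_out = -0.41700 m³/min, so V(t) = 23.5 − 0.41700 t and V(26.1) = 12.616 m³.
No tracer enters, so dm/dt = −Q_out · (m/V).
dm/m = −Q_out dt/(V₀ − 0.41700 t); integrating gives ln(m/m₀) = −(Q_out/(Q_in−Q_out)) ln(V/V₀).
m = m₀ (V₀/V)^(Q_out/(Q_in−Q_out)) = 52.4 × (23.5/12.616)^(-2.1535) = 13.728 mg.

13.7 mg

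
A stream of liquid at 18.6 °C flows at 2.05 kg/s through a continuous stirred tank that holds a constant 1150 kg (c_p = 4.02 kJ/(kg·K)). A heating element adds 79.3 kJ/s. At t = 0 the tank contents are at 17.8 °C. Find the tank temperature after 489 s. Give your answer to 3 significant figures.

23.9 °C

Energy balance: M c_p dT/dt = ṁ c_p (T_in − T) + 79.3.
Rearrange: dT/dt = (T_ss − T)/τ with τ = M/ṁ = 560.98 s and T_ss = T_in + Q̇/(ṁ c_p) = 28.223 °C.
T approaches T_ss exponentially: T(t) = T_ss + (T₀ − T_ss) e^(−t/τ).
T(489) = 28.223 + (-10.423)·e^(−489/560.98) = 28.223 + (-10.423)·0.41824 = 23.863 °C.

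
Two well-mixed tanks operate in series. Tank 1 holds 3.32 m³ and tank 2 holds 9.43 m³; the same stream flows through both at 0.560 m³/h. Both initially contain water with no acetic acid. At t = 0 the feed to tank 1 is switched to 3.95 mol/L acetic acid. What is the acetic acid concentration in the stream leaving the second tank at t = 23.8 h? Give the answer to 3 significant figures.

2.51 mol/L

Species balance on tank i: dCᵢ/dt = (Cᵢ₋₁ − Cᵢ)/τᵢ with τᵢ = Vᵢ/Q.
τ₁ = 3.32/0.560 = 5.9286 h; τ₂ = 9.43/0.560 = 16.839 h.
Tank 1: C₁ = C_in(1 − e^(−t/τ₁)). Tank 2 (τ₁ ≠ τ₂): C₂ = C_in[1 − (τ₁ e^(−t/τ₁) − τ₂ e^(−t/τ₂))/(τ₁ − τ₂)].
At t = 23.8: e^(−t/τ₁) = 0.018053, e^(−t/τ₂) = 0.24332.
C₂ = 3.95·[1 − (5.9286·0.018053 − 16.839·0.24332)/(-10.911)] = 3.95·0.63427 = 2.5054 mol/L.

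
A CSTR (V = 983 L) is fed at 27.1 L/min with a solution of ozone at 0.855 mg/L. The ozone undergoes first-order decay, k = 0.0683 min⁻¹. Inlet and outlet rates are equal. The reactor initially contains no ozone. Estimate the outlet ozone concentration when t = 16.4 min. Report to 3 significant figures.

V dC/dt = Q(C_in − C) − k V C.
dC/dt = (Q/V) C_in − (Q/V + k) C; effective rate a = Q/V + k = 0.027569 + 0.0683 = 0.095869 min⁻¹.
C_ss = Q C_in/(Q + kV) = 0.24587 mg/L; C(t) = C_ss + (C₀ − C_ss) e^(−a t).
C(16.4) = 0.24587 + (-0.24587)·e^(−0.095869·16.4) = 0.24587 + (-0.24587)·0.20758 = 0.19483 mg/L.

0.195 mg/L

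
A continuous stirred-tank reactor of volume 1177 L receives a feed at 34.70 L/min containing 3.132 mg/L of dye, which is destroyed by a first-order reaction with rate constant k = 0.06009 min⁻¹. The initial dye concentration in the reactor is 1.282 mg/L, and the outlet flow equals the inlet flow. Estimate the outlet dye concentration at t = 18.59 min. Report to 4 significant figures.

1.078 mg/L

Species balance: V dC/dt = Q C_in − Q C − k V C.
This is linear with rate a = Q/V + k = 0.0895717 min⁻¹.
C_ss = Q C_in/(Q + kV) = 1.03087 mg/L; C(t) = C_ss + (C₀ − C_ss) e^(−a t).
C(18.59) = 1.03087 + (0.251130)·e^(−0.0895717·18.59) = 1.03087 + (0.251130)·0.189164 = 1.07837 mg/L.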